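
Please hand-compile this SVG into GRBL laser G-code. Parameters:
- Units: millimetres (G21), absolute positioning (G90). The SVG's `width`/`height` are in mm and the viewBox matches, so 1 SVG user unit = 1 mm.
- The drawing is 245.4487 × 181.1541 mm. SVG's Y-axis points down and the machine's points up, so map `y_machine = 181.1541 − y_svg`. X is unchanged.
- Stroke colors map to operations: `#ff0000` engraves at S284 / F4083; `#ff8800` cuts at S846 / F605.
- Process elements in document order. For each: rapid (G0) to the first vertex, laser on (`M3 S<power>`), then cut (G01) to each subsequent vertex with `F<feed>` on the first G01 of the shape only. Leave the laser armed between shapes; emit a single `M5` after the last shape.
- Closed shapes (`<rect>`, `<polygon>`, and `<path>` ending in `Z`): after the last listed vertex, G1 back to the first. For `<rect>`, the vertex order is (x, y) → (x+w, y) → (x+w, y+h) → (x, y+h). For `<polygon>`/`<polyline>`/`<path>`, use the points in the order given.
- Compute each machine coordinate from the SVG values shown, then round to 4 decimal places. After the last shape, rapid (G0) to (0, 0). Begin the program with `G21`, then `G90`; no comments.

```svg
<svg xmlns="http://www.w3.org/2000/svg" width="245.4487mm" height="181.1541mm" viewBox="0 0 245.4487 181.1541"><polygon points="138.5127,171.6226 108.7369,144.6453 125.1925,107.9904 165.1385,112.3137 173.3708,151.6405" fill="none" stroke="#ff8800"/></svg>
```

1 u = 1 mm; y_m = 181.1541 − y.

[1] `<polygon>` regular polygon, #ff8800→cut S846 F605: (138.5127,9.5315) → (108.7369,36.5088) → (125.1925,73.1637) → (165.1385,68.8404) → (173.3708,29.5136) → (138.5127,9.5315) (closed)

G21
G90
G0 X138.5127 Y9.5315
M3 S846
G01 X108.7369 Y36.5088 F605
G01 X125.1925 Y73.1637
G01 X165.1385 Y68.8404
G01 X173.3708 Y29.5136
G01 X138.5127 Y9.5315
M5
G0 X0.0000 Y0.0000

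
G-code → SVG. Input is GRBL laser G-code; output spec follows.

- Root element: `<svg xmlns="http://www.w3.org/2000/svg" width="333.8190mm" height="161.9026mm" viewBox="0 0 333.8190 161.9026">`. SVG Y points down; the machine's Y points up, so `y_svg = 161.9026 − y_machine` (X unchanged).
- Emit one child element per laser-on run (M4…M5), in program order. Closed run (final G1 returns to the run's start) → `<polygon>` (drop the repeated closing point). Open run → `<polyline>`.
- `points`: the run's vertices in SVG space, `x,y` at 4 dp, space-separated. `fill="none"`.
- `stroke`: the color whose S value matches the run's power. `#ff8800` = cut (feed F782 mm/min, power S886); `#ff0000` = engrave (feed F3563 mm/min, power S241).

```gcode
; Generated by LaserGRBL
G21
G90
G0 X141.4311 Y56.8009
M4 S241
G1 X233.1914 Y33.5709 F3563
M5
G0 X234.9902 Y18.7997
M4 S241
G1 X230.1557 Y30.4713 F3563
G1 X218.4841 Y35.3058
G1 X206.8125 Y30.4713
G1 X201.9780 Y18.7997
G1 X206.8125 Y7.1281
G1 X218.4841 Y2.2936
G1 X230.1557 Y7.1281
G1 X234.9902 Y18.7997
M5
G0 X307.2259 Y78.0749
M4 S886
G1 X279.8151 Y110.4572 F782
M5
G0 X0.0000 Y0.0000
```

Machine Y-up, SVG Y-down with viewBox height 161.9026, so y_svg = 161.9026 − y_machine; X carries over.

Run 1: the run's S241 means `#ff0000` (engrave). The run is open, so emit a `<polyline>` with points (Y-flipped): 141.4311,105.1017 233.1914,128.3317.

Run 2: S241 ⇒ engrave layer `#ff0000`. The run returns to its start, so emit a `<polygon>` with points (Y-flipped): 234.9902,143.1029 230.1557,131.4313 218.4841,126.5968 206.8125,131.4313 201.9780,143.1029 206.8125,154.7745 218.4841,159.6090 230.1557,154.7745.

Run 3: power S886 maps to stroke `#ff8800` (cut). The run is open, so emit a `<polyline>` with points (Y-flipped): 307.2259,83.8277 279.8151,51.4454.

<svg xmlns="http://www.w3.org/2000/svg" width="333.8190mm" height="161.9026mm" viewBox="0 0 333.8190 161.9026">
  <polyline points="141.4311,105.1017 233.1914,128.3317" fill="none" stroke="#ff0000"/>
  <polygon points="234.9902,143.1029 230.1557,131.4313 218.4841,126.5968 206.8125,131.4313 201.9780,143.1029 206.8125,154.7745 218.4841,159.6090 230.1557,154.7745" fill="none" stroke="#ff0000"/>
  <polyline points="307.2259,83.8277 279.8151,51.4454" fill="none" stroke="#ff8800"/>
</svg>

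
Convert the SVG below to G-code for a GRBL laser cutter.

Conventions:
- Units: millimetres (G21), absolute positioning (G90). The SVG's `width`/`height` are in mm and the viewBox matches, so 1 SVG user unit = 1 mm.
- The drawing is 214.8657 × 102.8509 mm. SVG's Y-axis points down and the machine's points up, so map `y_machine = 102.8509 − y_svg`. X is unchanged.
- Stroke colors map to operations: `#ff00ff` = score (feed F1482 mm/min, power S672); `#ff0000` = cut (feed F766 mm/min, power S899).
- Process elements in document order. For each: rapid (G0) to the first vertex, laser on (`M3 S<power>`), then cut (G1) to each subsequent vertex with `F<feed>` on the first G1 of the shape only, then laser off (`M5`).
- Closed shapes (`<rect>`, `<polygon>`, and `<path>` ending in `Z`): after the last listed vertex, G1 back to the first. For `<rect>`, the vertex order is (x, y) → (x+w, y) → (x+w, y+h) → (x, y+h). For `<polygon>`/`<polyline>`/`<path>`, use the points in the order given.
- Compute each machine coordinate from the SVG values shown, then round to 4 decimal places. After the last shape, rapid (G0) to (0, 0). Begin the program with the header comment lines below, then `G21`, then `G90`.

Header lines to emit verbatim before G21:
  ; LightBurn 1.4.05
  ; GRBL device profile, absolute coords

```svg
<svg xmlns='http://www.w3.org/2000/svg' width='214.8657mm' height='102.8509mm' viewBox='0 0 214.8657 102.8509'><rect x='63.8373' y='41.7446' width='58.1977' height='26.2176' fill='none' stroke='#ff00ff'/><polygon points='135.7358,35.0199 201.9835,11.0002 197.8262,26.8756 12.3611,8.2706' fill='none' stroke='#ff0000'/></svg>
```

; LightBurn 1.4.05
; GRBL device profile, absolute coords
G21
G90
G0 X63.8373 Y61.1063
M3 S672
G1 X122.0350 Y61.1063 F1482
G1 X122.0350 Y34.8887
G1 X63.8373 Y34.8887
G1 X63.8373 Y61.1063
M5
G0 X135.7358 Y67.8310
M3 S899
G1 X201.9835 Y91.8507 F766
G1 X197.8262 Y75.9753
G1 X12.3611 Y94.5803
G1 X135.7358 Y67.8310
M5
G0 X0.0000 Y0.0000

1 u = 1 mm; y_m = 102.8509 − y.

[1] `<rect>` rectangle, #ff00ff→score S672 F1482: (63.8373,61.1063) → (122.0350,61.1063) → (122.0350,34.8887) → (63.8373,34.8887) → (63.8373,61.1063) (closed)

[2] `<polygon>` closed polygon, #ff0000→cut S899 F766: (135.7358,67.8310) → (201.9835,91.8507) → (197.8262,75.9753) → (12.3611,94.5803) → (135.7358,67.8310) (closed)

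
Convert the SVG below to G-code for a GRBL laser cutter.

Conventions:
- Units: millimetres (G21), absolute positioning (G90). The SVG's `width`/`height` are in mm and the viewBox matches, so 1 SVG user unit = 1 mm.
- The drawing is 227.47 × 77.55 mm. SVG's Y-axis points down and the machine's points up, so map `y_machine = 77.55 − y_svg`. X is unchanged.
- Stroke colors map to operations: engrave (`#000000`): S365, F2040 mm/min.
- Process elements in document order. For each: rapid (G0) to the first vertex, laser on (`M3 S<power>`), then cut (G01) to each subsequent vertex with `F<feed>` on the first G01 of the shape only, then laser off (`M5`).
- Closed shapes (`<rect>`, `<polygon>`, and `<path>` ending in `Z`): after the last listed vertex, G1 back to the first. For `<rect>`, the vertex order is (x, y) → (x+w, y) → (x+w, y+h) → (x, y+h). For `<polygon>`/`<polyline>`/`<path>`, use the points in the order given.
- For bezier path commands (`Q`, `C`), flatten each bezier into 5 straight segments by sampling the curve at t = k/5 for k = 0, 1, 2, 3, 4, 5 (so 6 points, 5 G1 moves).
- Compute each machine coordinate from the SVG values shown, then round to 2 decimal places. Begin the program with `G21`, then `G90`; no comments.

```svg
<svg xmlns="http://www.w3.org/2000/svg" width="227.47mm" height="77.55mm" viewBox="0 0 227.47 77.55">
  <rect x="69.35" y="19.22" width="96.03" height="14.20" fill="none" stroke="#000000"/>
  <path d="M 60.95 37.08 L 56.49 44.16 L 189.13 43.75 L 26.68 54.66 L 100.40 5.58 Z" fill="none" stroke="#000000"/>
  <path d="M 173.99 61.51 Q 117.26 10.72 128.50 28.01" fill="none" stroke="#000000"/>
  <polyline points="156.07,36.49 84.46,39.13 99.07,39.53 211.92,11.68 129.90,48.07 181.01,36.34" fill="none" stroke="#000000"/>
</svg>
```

G21
G90
G0 X69.35 Y58.33
M3 S365
G01 X165.38 Y58.33 F2040
G01 X165.38 Y44.13
G01 X69.35 Y44.13
G01 X69.35 Y58.33
M5
G0 X60.95 Y40.47
M3 S365
G01 X56.49 Y33.39 F2040
G01 X189.13 Y33.80
G01 X26.68 Y22.89
G01 X100.40 Y71.97
G01 X60.95 Y40.47
M5
G0 X173.99 Y16.04
M3 S365
G01 X154.02 Y33.63 F2040
G01 X139.48 Y45.78
G01 X130.38 Y52.48
G01 X126.72 Y53.73
G01 X128.50 Y49.54
M5
G0 X156.07 Y41.06
M3 S365
G01 X84.46 Y38.42 F2040
G01 X99.07 Y38.02
G01 X211.92 Y65.87
G01 X129.90 Y29.48
G01 X181.01 Y41.21
M5

Since the viewBox matches the mm dimensions, user units are millimetres directly. The only transform is the Y-flip y_m = 77.55 − y_svg.

Shape 1 is a rectangle drawn with `<rect>`. Its stroke #000000 means engrave at S365, F2040. After flipping Y the toolpath is (69.35,58.33) → (165.38,58.33) → (165.38,44.13) → (69.35,44.13) → (69.35,58.33), returning to the start.

Shape 2 is a closed polygon drawn with `<path>`. Its stroke #000000 means engrave at S365, F2040. After flipping Y the toolpath is (60.95,40.47) → (56.49,33.39) → (189.13,33.80) → (26.68,22.89) → (100.40,71.97) → (60.95,40.47), returning to the start.

Shape 3 is a quadratic bezier drawn with `<path>`. Its stroke #000000 means engrave at S365, F2040. After flipping Y the toolpath is (173.99,16.04) → (154.02,33.63) → (139.48,45.78) → (130.38,52.48) → (126.72,53.73) → (128.50,49.54).

Shape 4 is a open polyline drawn with `<polyline>`. Its stroke #000000 means engrave at S365, F2040. After flipping Y the toolpath is (156.07,41.06) → (84.46,38.42) → (99.07,38.02) → (211.92,65.87) → (129.90,29.48) → (181.01,41.21).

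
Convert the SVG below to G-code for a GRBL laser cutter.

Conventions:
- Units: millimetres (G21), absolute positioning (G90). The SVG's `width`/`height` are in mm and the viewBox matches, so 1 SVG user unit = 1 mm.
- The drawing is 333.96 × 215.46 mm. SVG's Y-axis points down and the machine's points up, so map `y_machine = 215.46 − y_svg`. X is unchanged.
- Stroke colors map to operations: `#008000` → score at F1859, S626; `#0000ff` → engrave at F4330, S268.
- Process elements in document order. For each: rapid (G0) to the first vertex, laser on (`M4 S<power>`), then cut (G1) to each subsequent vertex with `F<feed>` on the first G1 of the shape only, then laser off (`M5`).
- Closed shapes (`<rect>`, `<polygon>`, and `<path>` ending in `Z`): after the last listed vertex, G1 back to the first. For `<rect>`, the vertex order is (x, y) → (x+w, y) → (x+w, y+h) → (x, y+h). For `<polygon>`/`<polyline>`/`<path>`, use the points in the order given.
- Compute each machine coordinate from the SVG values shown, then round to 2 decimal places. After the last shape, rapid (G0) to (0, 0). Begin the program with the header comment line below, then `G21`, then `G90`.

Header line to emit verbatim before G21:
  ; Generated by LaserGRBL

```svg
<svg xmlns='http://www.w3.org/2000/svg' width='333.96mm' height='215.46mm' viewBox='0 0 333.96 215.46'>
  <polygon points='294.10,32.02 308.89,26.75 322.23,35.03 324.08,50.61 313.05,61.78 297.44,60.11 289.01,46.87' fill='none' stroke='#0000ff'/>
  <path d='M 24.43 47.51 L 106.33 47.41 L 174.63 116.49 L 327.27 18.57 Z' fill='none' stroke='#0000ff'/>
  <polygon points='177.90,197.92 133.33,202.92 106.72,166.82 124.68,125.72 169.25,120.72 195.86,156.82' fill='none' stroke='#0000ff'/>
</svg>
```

viewBox `0 0 333.96 215.46` with mm width/height → 1 unit = 1 mm. Flip: y_m = 215.46 − y_svg.

**Shape 1** — `<polygon>` regular polygon, stroke `#0000ff` → engrave (S268, F4330). Machine vertices: (294.10,183.44) → (308.89,188.71) → (322.23,180.43) → (324.08,164.85) → (313.05,153.68) → (297.44,155.35) → (289.01,168.59) → (294.10,183.44). Closed: final G1 returns to the first vertex.

**Shape 2** — `<path>` closed polygon, stroke `#0000ff` → engrave (S268, F4330). Machine vertices: (24.43,167.95) → (106.33,168.05) → (174.63,98.97) → (327.27,196.89) → (24.43,167.95). Closed: final G1 returns to the first vertex.

**Shape 3** — `<polygon>` regular polygon, stroke `#0000ff` → engrave (S268, F4330). Machine vertices: (177.90,17.54) → (133.33,12.54) → (106.72,48.64) → (124.68,89.74) → (169.25,94.74) → (195.86,58.64) → (177.90,17.54). Closed: final G1 returns to the first vertex.

; Generated by LaserGRBL
G21
G90
G0 X294.10 Y183.44
M4 S268
G1 X308.89 Y188.71 F4330
G1 X322.23 Y180.43
G1 X324.08 Y164.85
G1 X313.05 Y153.68
G1 X297.44 Y155.35
G1 X289.01 Y168.59
G1 X294.10 Y183.44
M5
G0 X24.43 Y167.95
M4 S268
G1 X106.33 Y168.05 F4330
G1 X174.63 Y98.97
G1 X327.27 Y196.89
G1 X24.43 Y167.95
M5
G0 X177.90 Y17.54
M4 S268
G1 X133.33 Y12.54 F4330
G1 X106.72 Y48.64
G1 X124.68 Y89.74
G1 X169.25 Y94.74
G1 X195.86 Y58.64
G1 X177.90 Y17.54
M5
G0 X0.00 Y0.00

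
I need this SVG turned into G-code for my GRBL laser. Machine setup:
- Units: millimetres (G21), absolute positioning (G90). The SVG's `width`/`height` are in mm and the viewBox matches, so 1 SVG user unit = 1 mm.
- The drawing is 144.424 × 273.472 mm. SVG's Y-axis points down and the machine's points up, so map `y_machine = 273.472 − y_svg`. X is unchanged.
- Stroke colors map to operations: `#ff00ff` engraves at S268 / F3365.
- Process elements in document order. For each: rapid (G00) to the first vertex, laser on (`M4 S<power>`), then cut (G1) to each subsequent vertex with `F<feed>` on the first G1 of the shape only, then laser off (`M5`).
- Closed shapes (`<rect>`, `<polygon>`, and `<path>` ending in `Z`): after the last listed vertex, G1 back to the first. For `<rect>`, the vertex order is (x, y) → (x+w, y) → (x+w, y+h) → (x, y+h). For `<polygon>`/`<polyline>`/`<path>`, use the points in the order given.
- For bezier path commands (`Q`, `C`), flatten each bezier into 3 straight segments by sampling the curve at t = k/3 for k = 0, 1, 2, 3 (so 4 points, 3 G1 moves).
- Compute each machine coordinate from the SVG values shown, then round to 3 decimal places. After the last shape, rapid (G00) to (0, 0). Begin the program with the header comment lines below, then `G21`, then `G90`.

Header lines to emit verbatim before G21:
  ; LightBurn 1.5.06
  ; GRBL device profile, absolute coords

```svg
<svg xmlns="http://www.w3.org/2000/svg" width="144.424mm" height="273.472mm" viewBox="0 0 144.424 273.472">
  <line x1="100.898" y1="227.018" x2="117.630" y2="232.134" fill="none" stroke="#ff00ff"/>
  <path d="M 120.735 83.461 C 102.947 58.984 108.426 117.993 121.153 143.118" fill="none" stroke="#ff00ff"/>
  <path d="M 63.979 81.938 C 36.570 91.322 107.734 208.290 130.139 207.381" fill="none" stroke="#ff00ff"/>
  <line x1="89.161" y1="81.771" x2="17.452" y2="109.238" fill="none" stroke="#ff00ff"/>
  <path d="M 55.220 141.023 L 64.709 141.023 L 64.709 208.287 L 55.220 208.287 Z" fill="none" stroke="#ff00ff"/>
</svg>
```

1 u = 1 mm; y_m = 273.472 − y.

[1] `<line>` line segment, #ff00ff→engrave S268 F3365: (100.898,46.454) → (117.630,41.338)

[2] `<path>` cubic bezier, #ff00ff→engrave S268 F3365: (120.735,190.011) → (110.109,191.006) → (111.435,162.427) → (121.153,130.354)

[3] `<path>` cubic bezier, #ff00ff→engrave S268 F3365: (63.979,191.534) → (63.971,154.639) → (96.938,96.124) → (130.139,66.091)

[4] `<line>` line segment, #ff00ff→engrave S268 F3365: (89.161,191.701) → (17.452,164.234)

[5] `<path>` rectangle, #ff00ff→engrave S268 F3365: (55.220,132.449) → (64.709,132.449) → (64.709,65.185) → (55.220,65.185) → (55.220,132.449) (closed)

; LightBurn 1.5.06
; GRBL device profile, absolute coords
G21
G90
G00 X100.898 Y46.454
M4 S268
G1 X117.630 Y41.338 F3365
M5
G00 X120.735 Y190.011
M4 S268
G1 X110.109 Y191.006 F3365
G1 X111.435 Y162.427
G1 X121.153 Y130.354
M5
G00 X63.979 Y191.534
M4 S268
G1 X63.971 Y154.639 F3365
G1 X96.938 Y96.124
G1 X130.139 Y66.091
M5
G00 X89.161 Y191.701
M4 S268
G1 X17.452 Y164.234 F3365
M5
G00 X55.220 Y132.449
M4 S268
G1 X64.709 Y132.449 F3365
G1 X64.709 Y65.185
G1 X55.220 Y65.185
G1 X55.220 Y132.449
M5
G00 X0.000 Y0.000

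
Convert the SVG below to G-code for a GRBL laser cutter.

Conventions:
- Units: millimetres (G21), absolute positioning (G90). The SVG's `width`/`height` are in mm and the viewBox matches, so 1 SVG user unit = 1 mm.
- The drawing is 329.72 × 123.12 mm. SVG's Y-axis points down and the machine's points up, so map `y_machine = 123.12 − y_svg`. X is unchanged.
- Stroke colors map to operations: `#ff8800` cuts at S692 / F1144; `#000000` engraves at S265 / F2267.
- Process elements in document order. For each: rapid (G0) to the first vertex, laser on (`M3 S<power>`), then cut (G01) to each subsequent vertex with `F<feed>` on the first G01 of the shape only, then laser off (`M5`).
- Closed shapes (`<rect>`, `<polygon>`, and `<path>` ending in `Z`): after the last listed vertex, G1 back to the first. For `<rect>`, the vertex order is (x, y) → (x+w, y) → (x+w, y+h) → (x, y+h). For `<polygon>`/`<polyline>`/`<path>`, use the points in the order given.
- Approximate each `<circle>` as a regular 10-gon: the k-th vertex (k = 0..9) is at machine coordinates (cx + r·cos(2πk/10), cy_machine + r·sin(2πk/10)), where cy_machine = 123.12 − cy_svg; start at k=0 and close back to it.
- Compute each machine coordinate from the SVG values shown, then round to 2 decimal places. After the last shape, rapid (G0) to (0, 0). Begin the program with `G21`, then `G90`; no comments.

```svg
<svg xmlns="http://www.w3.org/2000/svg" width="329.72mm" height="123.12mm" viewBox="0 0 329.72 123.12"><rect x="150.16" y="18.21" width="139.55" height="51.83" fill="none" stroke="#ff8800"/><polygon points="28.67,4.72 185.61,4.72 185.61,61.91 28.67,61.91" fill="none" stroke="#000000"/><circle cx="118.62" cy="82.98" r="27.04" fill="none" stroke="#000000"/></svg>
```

G21
G90
G0 X150.16 Y104.91
M3 S692
G01 X289.71 Y104.91 F1144
G01 X289.71 Y53.08
G01 X150.16 Y53.08
G01 X150.16 Y104.91
M5
G0 X28.67 Y118.40
M3 S265
G01 X185.61 Y118.40 F2267
G01 X185.61 Y61.21
G01 X28.67 Y61.21
G01 X28.67 Y118.40
M5
G0 X145.66 Y40.14
M3 S265
G01 X140.50 Y56.03 F2267
G01 X126.98 Y65.86
G01 X110.26 Y65.86
G01 X96.74 Y56.03
G01 X91.58 Y40.14
G01 X96.74 Y24.25
G01 X110.26 Y14.42
G01 X126.98 Y14.42
G01 X140.50 Y24.25
G01 X145.66 Y40.14
M5
G0 X0.00 Y0.00

1 u = 1 mm; y_m = 123.12 − y.

[1] `<rect>` rectangle, #ff8800→cut S692 F1144: (150.16,104.91) → (289.71,104.91) → (289.71,53.08) → (150.16,53.08) → (150.16,104.91) (closed)

[2] `<polygon>` rectangle, #000000→engrave S265 F2267: (28.67,118.40) → (185.61,118.40) → (185.61,61.21) → (28.67,61.21) → (28.67,118.40) (closed)

[3] `<circle>` circle, #000000→engrave S265 F2267: (145.66,40.14) → (140.50,56.03) → (126.98,65.86) → (110.26,65.86) → (96.74,56.03) → (91.58,40.14) → (96.74,24.25) → (110.26,14.42) → (126.98,14.42) → (140.50,24.25) → (145.66,40.14) (closed)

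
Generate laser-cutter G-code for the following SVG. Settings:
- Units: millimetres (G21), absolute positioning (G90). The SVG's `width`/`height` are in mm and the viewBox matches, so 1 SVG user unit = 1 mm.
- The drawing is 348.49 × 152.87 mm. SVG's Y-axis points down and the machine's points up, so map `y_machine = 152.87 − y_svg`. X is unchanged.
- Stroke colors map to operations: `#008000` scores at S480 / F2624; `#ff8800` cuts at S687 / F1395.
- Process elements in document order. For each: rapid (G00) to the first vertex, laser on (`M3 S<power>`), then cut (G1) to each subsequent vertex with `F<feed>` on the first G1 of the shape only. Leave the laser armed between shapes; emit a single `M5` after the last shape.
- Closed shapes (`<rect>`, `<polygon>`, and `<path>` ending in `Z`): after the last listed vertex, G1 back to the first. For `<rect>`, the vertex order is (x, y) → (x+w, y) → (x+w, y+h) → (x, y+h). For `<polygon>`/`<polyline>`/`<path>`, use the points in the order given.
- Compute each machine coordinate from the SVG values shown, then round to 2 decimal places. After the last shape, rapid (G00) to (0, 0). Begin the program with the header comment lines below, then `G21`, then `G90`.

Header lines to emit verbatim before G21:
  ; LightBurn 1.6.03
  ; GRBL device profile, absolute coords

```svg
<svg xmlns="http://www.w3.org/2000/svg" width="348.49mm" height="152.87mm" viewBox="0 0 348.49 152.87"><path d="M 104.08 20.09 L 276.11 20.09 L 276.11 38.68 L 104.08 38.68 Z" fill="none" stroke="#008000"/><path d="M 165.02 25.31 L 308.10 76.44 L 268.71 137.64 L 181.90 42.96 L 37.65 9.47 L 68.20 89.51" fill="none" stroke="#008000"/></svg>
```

1 u = 1 mm; y_m = 152.87 − y.

[1] `<path>` rectangle, #008000→score S480 F2624: (104.08,132.78) → (276.11,132.78) → (276.11,114.19) → (104.08,114.19) → (104.08,132.78) (closed)

[2] `<path>` open polyline, #008000→score S480 F2624: (165.02,127.56) → (308.10,76.43) → (268.71,15.23) → (181.90,109.91) → (37.65,143.40) → (68.20,63.36)

; LightBurn 1.6.03
; GRBL device profile, absolute coords
G21
G90
G00 X104.08 Y132.78
M3 S480
G1 X276.11 Y132.78 F2624
G1 X276.11 Y114.19
G1 X104.08 Y114.19
G1 X104.08 Y132.78
G00 X165.02 Y127.56
M3 S480
G1 X308.10 Y76.43 F2624
G1 X268.71 Y15.23
G1 X181.90 Y109.91
G1 X37.65 Y143.40
G1 X68.20 Y63.36
M5
G00 X0.00 Y0.00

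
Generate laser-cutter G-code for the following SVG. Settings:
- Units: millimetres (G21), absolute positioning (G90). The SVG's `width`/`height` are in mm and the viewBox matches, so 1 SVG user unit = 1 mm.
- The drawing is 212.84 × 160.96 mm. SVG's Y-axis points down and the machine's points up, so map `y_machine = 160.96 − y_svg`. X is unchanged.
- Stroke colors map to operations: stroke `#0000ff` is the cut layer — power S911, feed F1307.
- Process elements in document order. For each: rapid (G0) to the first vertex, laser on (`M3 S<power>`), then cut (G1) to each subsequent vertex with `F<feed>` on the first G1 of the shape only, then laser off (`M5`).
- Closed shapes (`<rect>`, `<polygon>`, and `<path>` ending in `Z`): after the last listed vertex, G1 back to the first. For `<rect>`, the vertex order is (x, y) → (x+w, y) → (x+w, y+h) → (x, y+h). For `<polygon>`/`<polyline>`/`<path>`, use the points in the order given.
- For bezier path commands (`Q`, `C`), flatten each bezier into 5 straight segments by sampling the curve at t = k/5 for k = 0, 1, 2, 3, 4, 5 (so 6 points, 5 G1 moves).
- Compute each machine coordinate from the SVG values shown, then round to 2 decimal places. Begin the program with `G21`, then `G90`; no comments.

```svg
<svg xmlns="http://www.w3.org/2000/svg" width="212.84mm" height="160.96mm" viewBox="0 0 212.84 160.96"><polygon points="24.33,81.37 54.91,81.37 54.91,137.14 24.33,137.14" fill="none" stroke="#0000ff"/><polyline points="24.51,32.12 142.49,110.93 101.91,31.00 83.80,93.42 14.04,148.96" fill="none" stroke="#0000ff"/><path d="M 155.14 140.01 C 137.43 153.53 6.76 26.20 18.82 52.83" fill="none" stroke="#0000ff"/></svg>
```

G21
G90
G0 X24.33 Y79.59
M3 S911
G1 X54.91 Y79.59 F1307
G1 X54.91 Y23.82
G1 X24.33 Y23.82
G1 X24.33 Y79.59
M5
G0 X24.51 Y128.84
M3 S911
G1 X142.49 Y50.03 F1307
G1 X101.91 Y129.96
G1 X83.80 Y67.54
G1 X14.04 Y12.00
M5
G0 X155.14 Y20.95
M3 S911
G1 X133.00 Y27.38 F1307
G1 X96.03 Y53.47
G1 X56.49 Y85.05
G1 X26.67 Y107.99
G1 X18.82 Y108.13
M5

viewBox `0 0 212.84 160.96` with mm width/height → 1 unit = 1 mm. Flip: y_m = 160.96 − y_svg.

**Shape 1** — `<polygon>` rectangle, stroke `#0000ff` → cut (S911, F1307). Machine vertices: (24.33,79.59) → (54.91,79.59) → (54.91,23.82) → (24.33,23.82) → (24.33,79.59). Closed: final G1 returns to the first vertex.

**Shape 2** — `<polyline>` open polyline, stroke `#0000ff` → cut (S911, F1307). Machine vertices: (24.51,128.84) → (142.49,50.03) → (101.91,129.96) → (83.80,67.54) → (14.04,12.00). Open path.

**Shape 3** — `<path>` cubic bezier, stroke `#0000ff` → cut (S911, F1307). Control points (SVG): P0=(155.14,140.01), P1=(137.43,153.53), P2=(6.76,26.20), P3=(18.82,52.83); sampled at t=k/5. Machine vertices: (155.14,20.95) → (133.00,27.38) → (96.03,53.47) → (56.49,85.05) → (26.67,107.99) → (18.82,108.13). Open path.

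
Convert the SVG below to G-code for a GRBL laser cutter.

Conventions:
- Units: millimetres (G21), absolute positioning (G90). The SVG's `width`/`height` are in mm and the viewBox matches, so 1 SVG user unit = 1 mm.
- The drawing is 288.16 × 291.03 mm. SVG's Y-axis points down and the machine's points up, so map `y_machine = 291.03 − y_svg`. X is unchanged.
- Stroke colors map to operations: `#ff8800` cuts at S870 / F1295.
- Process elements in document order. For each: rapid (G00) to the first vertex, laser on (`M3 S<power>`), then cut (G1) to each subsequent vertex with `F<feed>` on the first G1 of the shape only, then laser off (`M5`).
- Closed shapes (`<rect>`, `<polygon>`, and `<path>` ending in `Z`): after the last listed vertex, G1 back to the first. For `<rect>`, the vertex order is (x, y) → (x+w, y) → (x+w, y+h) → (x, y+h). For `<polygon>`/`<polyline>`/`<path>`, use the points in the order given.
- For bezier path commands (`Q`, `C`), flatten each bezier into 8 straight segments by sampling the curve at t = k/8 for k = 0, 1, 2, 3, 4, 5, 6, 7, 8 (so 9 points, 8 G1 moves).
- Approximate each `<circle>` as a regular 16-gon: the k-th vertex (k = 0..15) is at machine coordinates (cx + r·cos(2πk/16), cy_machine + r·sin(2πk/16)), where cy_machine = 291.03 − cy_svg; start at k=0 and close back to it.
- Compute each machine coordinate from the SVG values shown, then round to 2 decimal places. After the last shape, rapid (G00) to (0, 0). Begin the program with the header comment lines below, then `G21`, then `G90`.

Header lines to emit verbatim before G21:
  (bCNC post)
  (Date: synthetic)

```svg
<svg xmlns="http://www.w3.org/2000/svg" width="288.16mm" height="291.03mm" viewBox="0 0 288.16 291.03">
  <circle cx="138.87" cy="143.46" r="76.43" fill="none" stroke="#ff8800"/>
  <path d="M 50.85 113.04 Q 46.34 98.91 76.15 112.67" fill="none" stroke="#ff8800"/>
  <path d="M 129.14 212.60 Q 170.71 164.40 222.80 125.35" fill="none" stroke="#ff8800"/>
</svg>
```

Since the viewBox matches the mm dimensions, user units are millimetres directly. The only transform is the Y-flip y_m = 291.03 − y_svg.

Shape 1 is a circle drawn with `<circle>`. Its stroke #ff8800 means cut at S870, F1295. After flipping Y the toolpath is (215.30,147.57) → (209.48,176.82) → (192.91,201.61) → (168.12,218.18) → (138.87,224.00) → (109.62,218.18) → (84.83,201.61) → (68.26,176.82) → (62.44,147.57) → (68.26,118.32) → (84.83,93.53) → (109.62,76.96) → (138.87,71.14) → (168.12,76.96) → (192.91,93.53) → (209.48,118.32) → (215.30,147.57), returning to the start.

Shape 2 is a quadratic bezier drawn with `<path>`. Its stroke #ff8800 means cut at S870, F1295. After flipping Y the toolpath is (50.85,177.99) → (50.26,181.09) → (50.74,183.31) → (52.29,184.67) → (54.92,185.15) → (58.62,184.76) → (63.39,183.50) → (69.23,181.36) → (76.15,178.36).

Shape 3 is a quadratic bezier drawn with `<path>`. Its stroke #ff8800 means cut at S870, F1295. After flipping Y the toolpath is (129.14,78.43) → (139.70,90.34) → (150.58,101.96) → (161.80,113.29) → (173.34,124.34) → (185.21,135.11) → (197.41,145.58) → (209.94,155.77) → (222.80,165.68).

(bCNC post)
(Date: synthetic)
G21
G90
G00 X215.30 Y147.57
M3 S870
G1 X209.48 Y176.82 F1295
G1 X192.91 Y201.61
G1 X168.12 Y218.18
G1 X138.87 Y224.00
G1 X109.62 Y218.18
G1 X84.83 Y201.61
G1 X68.26 Y176.82
G1 X62.44 Y147.57
G1 X68.26 Y118.32
G1 X84.83 Y93.53
G1 X109.62 Y76.96
G1 X138.87 Y71.14
G1 X168.12 Y76.96
G1 X192.91 Y93.53
G1 X209.48 Y118.32
G1 X215.30 Y147.57
M5
G00 X50.85 Y177.99
M3 S870
G1 X50.26 Y181.09 F1295
G1 X50.74 Y183.31
G1 X52.29 Y184.67
G1 X54.92 Y185.15
G1 X58.62 Y184.76
G1 X63.39 Y183.50
G1 X69.23 Y181.36
G1 X76.15 Y178.36
M5
G00 X129.14 Y78.43
M3 S870
G1 X139.70 Y90.34 F1295
G1 X150.58 Y101.96
G1 X161.80 Y113.29
G1 X173.34 Y124.34
G1 X185.21 Y135.11
G1 X197.41 Y145.58
G1 X209.94 Y155.77
G1 X222.80 Y165.68
M5
G00 X0.00 Y0.00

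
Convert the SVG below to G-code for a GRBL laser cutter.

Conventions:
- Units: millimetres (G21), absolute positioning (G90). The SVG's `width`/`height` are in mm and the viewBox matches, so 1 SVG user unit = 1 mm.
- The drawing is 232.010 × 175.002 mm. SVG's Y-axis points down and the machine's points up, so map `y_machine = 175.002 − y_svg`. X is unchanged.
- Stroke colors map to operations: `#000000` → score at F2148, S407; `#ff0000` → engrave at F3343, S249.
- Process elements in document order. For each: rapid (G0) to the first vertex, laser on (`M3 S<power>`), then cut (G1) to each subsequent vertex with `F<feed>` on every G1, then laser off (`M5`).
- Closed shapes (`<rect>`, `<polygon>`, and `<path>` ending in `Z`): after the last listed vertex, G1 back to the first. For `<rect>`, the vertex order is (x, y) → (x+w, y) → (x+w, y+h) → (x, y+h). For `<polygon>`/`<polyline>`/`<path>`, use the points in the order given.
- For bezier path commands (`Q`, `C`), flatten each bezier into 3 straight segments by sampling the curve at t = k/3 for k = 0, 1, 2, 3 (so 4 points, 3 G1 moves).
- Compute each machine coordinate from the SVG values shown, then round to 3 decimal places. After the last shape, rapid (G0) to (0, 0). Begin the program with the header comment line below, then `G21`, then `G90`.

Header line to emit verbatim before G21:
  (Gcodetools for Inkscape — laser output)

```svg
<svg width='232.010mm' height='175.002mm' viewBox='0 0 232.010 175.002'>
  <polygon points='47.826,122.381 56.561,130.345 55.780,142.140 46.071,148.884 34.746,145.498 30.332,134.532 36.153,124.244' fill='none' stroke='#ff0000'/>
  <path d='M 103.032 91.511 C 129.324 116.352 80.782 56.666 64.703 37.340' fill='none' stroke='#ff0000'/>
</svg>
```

(Gcodetools for Inkscape — laser output)
G21
G90
G0 X47.826 Y52.621
M3 S249
G1 X56.561 Y44.657 F3343
G1 X55.780 Y32.862 F3343
G1 X46.071 Y26.118 F3343
G1 X34.746 Y29.504 F3343
G1 X30.332 Y40.470 F3343
G1 X36.153 Y50.758 F3343
G1 X47.826 Y52.621 F3343
M5
G0 X103.032 Y83.491
M3 S249
G1 X108.353 Y82.200 F3343
G1 X87.629 Y109.508 F3343
G1 X64.703 Y137.662 F3343
M5
G0 X0.000 Y0.000

1 u = 1 mm; y_m = 175.002 − y.

[1] `<polygon>` regular polygon, #ff0000→engrave S249 F3343: (47.826,52.621) → (56.561,44.657) → (55.780,32.862) → (46.071,26.118) → (34.746,29.504) → (30.332,40.470) → (36.153,50.758) → (47.826,52.621) (closed)

[2] `<path>` cubic bezier, #ff0000→engrave S249 F3343: (103.032,83.491) → (108.353,82.200) → (87.629,109.508) → (64.703,137.662)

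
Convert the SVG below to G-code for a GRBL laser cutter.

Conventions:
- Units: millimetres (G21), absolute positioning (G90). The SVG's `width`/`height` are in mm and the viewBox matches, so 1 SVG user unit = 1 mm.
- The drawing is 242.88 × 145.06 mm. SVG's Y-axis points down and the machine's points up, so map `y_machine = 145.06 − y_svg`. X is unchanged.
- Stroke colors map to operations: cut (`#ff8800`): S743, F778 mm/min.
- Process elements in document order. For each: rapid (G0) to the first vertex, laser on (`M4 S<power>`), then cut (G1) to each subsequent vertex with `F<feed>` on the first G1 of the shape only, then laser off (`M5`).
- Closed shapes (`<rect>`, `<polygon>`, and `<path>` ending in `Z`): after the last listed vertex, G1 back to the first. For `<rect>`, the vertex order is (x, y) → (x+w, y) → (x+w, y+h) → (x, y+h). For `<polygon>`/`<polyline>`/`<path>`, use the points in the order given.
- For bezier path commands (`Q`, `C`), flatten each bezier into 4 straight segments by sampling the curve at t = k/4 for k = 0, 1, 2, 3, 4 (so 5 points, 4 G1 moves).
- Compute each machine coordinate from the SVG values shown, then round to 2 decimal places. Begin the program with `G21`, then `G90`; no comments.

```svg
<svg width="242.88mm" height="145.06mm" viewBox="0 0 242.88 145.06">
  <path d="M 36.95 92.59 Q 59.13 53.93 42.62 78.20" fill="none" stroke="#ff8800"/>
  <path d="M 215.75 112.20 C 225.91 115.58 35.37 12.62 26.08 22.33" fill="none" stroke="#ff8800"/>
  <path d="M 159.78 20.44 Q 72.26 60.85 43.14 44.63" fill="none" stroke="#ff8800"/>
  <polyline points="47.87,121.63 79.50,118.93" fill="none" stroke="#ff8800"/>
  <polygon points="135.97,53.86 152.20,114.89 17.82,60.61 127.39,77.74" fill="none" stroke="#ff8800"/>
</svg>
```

G21
G90
G0 X36.95 Y52.47
M4 S743
G1 X45.62 Y67.87 F778
G1 X49.46 Y75.40
G1 X48.46 Y75.06
G1 X42.62 Y66.86
M5
G0 X215.75 Y32.86
M4 S743
G1 X191.71 Y46.84 F778
G1 X128.21 Y80.17
G1 X61.06 Y112.31
G1 X26.08 Y122.73
M5
G0 X159.78 Y124.62
M4 S743
G1 X119.67 Y107.95 F778
G1 X86.86 Y98.37
G1 X61.35 Y95.86
G1 X43.14 Y100.43
M5
G0 X47.87 Y23.43
M4 S743
G1 X79.50 Y26.13 F778
M5
G0 X135.97 Y91.20
M4 S743
G1 X152.20 Y30.17 F778
G1 X17.82 Y84.45
G1 X127.39 Y67.32
G1 X135.97 Y91.20
M5

Since the viewBox matches the mm dimensions, user units are millimetres directly. The only transform is the Y-flip y_m = 145.06 − y_svg.

Shape 1 is a quadratic bezier drawn with `<path>`. Its stroke #ff8800 means cut at S743, F778. After flipping Y the toolpath is (36.95,52.47) → (45.62,67.87) → (49.46,75.40) → (48.46,75.06) → (42.62,66.86).

Shape 2 is a cubic bezier drawn with `<path>`. Its stroke #ff8800 means cut at S743, F778. After flipping Y the toolpath is (215.75,32.86) → (191.71,46.84) → (128.21,80.17) → (61.06,112.31) → (26.08,122.73).

Shape 3 is a quadratic bezier drawn with `<path>`. Its stroke #ff8800 means cut at S743, F778. After flipping Y the toolpath is (159.78,124.62) → (119.67,107.95) → (86.86,98.37) → (61.35,95.86) → (43.14,100.43).

Shape 4 is a line segment drawn with `<polyline>`. Its stroke #ff8800 means cut at S743, F778. After flipping Y the toolpath is (47.87,23.43) → (79.50,26.13).

Shape 5 is a closed polygon drawn with `<polygon>`. Its stroke #ff8800 means cut at S743, F778. After flipping Y the toolpath is (135.97,91.20) → (152.20,30.17) → (17.82,84.45) → (127.39,67.32) → (135.97,91.20), returning to the start.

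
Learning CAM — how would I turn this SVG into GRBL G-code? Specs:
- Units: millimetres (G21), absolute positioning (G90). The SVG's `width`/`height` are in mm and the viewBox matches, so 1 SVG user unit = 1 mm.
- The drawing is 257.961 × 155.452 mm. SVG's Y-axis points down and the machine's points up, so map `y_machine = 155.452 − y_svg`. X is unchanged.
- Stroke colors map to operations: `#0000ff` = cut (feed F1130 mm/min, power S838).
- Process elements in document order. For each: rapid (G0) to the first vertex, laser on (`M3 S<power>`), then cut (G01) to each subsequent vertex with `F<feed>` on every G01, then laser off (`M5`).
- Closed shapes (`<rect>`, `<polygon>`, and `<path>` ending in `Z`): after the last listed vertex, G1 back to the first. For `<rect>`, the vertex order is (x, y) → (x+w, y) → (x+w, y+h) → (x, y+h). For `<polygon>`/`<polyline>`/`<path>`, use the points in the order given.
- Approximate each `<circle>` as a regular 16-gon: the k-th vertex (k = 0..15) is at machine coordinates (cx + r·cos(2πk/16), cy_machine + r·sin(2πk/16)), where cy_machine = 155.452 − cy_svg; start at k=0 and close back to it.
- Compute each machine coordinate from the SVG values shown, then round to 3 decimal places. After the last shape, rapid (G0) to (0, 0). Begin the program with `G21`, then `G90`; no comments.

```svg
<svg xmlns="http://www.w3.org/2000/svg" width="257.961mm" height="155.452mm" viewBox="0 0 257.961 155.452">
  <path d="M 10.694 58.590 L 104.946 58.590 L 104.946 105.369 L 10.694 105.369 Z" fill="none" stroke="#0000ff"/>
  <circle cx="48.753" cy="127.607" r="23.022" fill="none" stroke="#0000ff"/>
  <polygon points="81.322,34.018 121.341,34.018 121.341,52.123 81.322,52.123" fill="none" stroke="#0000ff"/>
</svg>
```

G21
G90
G0 X10.694 Y96.862
M3 S838
G01 X104.946 Y96.862 F1130
G01 X104.946 Y50.083 F1130
G01 X10.694 Y50.083 F1130
G01 X10.694 Y96.862 F1130
M5
G0 X71.775 Y27.845
M3 S838
G01 X70.023 Y36.655 F1130
G01 X65.032 Y44.124 F1130
G01 X57.563 Y49.115 F1130
G01 X48.753 Y50.867 F1130
G01 X39.943 Y49.115 F1130
G01 X32.474 Y44.124 F1130
G01 X27.483 Y36.655 F1130
G01 X25.731 Y27.845 F1130
G01 X27.483 Y19.035 F1130
G01 X32.474 Y11.566 F1130
G01 X39.943 Y6.575 F1130
G01 X48.753 Y4.823 F1130
G01 X57.563 Y6.575 F1130
G01 X65.032 Y11.566 F1130
G01 X70.023 Y19.035 F1130
G01 X71.775 Y27.845 F1130
M5
G0 X81.322 Y121.434
M3 S838
G01 X121.341 Y121.434 F1130
G01 X121.341 Y103.329 F1130
G01 X81.322 Y103.329 F1130
G01 X81.322 Y121.434 F1130
M5
G0 X0.000 Y0.000

1 u = 1 mm; y_m = 155.452 − y.

[1] `<path>` rectangle, #0000ff→cut S838 F1130: (10.694,96.862) → (104.946,96.862) → (104.946,50.083) → (10.694,50.083) → (10.694,96.862) (closed)

[2] `<circle>` circle, #0000ff→cut S838 F1130: (71.775,27.845) → (70.023,36.655) → (65.032,44.124) → (57.563,49.115) → (48.753,50.867) → (39.943,49.115) → (32.474,44.124) → (27.483,36.655) → (25.731,27.845) → (27.483,19.035) → (32.474,11.566) → (39.943,6.575) → (48.753,4.823) → (57.563,6.575) → (65.032,11.566) → (70.023,19.035) → (71.775,27.845) (closed)

[3] `<polygon>` rectangle, #0000ff→cut S838 F1130: (81.322,121.434) → (121.341,121.434) → (121.341,103.329) → (81.322,103.329) → (81.322,121.434) (closed)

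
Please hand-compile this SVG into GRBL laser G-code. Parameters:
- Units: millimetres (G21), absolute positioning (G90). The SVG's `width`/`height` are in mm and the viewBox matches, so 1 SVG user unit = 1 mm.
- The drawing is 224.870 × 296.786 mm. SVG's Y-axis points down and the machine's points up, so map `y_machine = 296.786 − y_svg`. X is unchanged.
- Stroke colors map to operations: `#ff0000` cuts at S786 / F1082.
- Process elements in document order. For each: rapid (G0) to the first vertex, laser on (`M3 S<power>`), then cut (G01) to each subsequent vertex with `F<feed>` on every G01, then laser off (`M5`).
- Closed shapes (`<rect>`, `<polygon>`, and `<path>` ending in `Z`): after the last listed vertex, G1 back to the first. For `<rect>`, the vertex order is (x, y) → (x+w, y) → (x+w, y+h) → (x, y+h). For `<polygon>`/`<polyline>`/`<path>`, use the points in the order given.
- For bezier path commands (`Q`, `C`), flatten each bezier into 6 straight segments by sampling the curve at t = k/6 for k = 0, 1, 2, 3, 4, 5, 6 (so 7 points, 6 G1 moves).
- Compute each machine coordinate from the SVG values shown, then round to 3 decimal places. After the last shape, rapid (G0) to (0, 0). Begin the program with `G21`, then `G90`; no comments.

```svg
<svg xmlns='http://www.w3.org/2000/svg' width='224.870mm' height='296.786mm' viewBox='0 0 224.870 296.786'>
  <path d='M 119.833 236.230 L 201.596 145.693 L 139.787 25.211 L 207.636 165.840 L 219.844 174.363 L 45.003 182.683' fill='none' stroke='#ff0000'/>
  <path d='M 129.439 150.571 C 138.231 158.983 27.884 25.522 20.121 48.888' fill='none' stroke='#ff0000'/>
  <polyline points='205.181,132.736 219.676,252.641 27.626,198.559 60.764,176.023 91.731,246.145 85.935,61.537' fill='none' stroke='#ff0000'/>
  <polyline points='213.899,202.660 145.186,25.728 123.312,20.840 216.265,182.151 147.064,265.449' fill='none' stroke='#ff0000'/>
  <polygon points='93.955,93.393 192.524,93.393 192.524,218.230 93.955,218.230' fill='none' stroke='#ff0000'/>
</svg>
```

G21
G90
G0 X119.833 Y60.556
M3 S786
G01 X201.596 Y151.093 F1082
G01 X139.787 Y271.575 F1082
G01 X207.636 Y130.946 F1082
G01 X219.844 Y122.423 F1082
G01 X45.003 Y114.103 F1082
M5
G0 X129.439 Y146.215
M3 S786
G01 X124.933 Y152.449 F1082
G01 X106.730 Y174.031 F1082
G01 X80.988 Y202.664 F1082
G01 X53.867 Y230.051 F1082
G01 X31.525 Y247.895 F1082
G01 X20.121 Y247.898 F1082
M5
G0 X205.181 Y164.050
M3 S786
G01 X219.676 Y44.145 F1082
G01 X27.626 Y98.227 F1082
G01 X60.764 Y120.763 F1082
G01 X91.731 Y50.641 F1082
G01 X85.935 Y235.249 F1082
M5
G0 X213.899 Y94.126
M3 S786
G01 X145.186 Y271.058 F1082
G01 X123.312 Y275.946 F1082
G01 X216.265 Y114.635 F1082
G01 X147.064 Y31.337 F1082
M5
G0 X93.955 Y203.393
M3 S786
G01 X192.524 Y203.393 F1082
G01 X192.524 Y78.556 F1082
G01 X93.955 Y78.556 F1082
G01 X93.955 Y203.393 F1082
M5
G0 X0.000 Y0.000

Since the viewBox matches the mm dimensions, user units are millimetres directly. The only transform is the Y-flip y_m = 296.786 − y_svg.

Shape 1 is a open polyline drawn with `<path>`. Its stroke #ff0000 means cut at S786, F1082. After flipping Y the toolpath is (119.833,60.556) → (201.596,151.093) → (139.787,271.575) → (207.636,130.946) → (219.844,122.423) → (45.003,114.103).

Shape 2 is a cubic bezier drawn with `<path>`. Its stroke #ff0000 means cut at S786, F1082. After flipping Y the toolpath is (129.439,146.215) → (124.933,152.449) → (106.730,174.031) → (80.988,202.664) → (53.867,230.051) → (31.525,247.895) → (20.121,247.898).

Shape 3 is a open polyline drawn with `<polyline>`. Its stroke #ff0000 means cut at S786, F1082. After flipping Y the toolpath is (205.181,164.050) → (219.676,44.145) → (27.626,98.227) → (60.764,120.763) → (91.731,50.641) → (85.935,235.249).

Shape 4 is a open polyline drawn with `<polyline>`. Its stroke #ff0000 means cut at S786, F1082. After flipping Y the toolpath is (213.899,94.126) → (145.186,271.058) → (123.312,275.946) → (216.265,114.635) → (147.064,31.337).

Shape 5 is a rectangle drawn with `<polygon>`. Its stroke #ff0000 means cut at S786, F1082. After flipping Y the toolpath is (93.955,203.393) → (192.524,203.393) → (192.524,78.556) → (93.955,78.556) → (93.955,203.393), returning to the start.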